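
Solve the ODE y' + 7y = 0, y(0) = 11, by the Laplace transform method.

L{y'} + 7L{y} = 0. sY - 11 + 7Y = 0. Y(s+7) = 11. Y = 11/(s+7)

Final answer: y(t) = 11e^(-7t)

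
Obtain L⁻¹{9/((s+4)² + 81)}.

Form: b/((s-a)² + b²) → e^(at)sin(bt). With a=-4, b=9

Final answer: e^(-4t)·sin(9t)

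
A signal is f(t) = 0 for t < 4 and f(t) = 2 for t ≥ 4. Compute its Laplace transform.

f(t) = 2·u(t-4). L{u(t-4)} = e^(-4s)/s, so L{f(t)} = 2·e^(-4s)/s

Final answer: 2·e^(-4s)/s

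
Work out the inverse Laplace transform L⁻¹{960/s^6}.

L⁻¹{n!/s^(n+1)} = t^n with n=5. So L⁻¹{120/s^6} = t^5, and L⁻¹{960/s^6} = (960/120)·t^5 = 8·t^5

Final answer: 8·t^5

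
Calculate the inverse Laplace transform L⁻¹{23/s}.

L⁻¹{c/s} = c, so L⁻¹{23/s} = 23

Final answer: 23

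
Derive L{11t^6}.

L{t^n} = n!/s^(n+1). So L{11t^6} = 11·6!/s^7 = 7920/s^7

Final answer: 7920/s^7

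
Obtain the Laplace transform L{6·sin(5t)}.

L{sin(ωt)} = ω/(s² + ω²), so L{sin(5t)} = 5/(s² + 25). Then L{6·sin(5t)} = 6·5/(s² + 25) = 30/(s² + 25)

Final answer: 30/(s² + 25)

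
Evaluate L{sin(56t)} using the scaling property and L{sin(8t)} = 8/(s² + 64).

Using L{f(at)} = (1/a)F(s/a) with a=7: L{sin(56t)} = (1/7) · 8/((s/7)² + 64) = (1/7) · 8·49/(s² + 3136) = 56/(s² + 3136)

Final answer: 56/(s² + 3136)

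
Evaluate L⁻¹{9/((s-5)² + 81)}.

Form: b/((s-a)² + b²) → e^(at)sin(bt). With a=5, b=9

Final answer: e^(5t)·sin(9t)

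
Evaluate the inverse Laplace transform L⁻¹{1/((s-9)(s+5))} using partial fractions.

Decompose: A/(s-9) + B/(s+5). A = 1/14, B = -1/14. f(t) = (e^(9t) - e^(-5t))/14

Final answer: (e^(9t) - e^(-5t))/14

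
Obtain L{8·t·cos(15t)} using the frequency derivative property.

L{cos(15t)} = s/(s² + 225). Derivative: d/ds[s/(s² + 225)] = [(s² + 225) - s·2s]/(s² + 225)² = (225 - s²)/(s² + 225)². So L{t·cos(15t)} = -F'(s) = (s² - 225)/(s² + 225)². Then L{8·t·cos(15t)} = 8·(s² - 225)/(s² + 225)²

Final answer: 8·(s² - 225)/(s² + 225)²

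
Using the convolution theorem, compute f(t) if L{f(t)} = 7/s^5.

7/s^5 = (7/s)·(1/s^4) = L{7}·L{t^3/6}. By convolution, f(t) = 7*t^3/6 = ∫₀ᵗ 7·τ^3/6 dτ = 7·t^4/24

Final answer: 7·t^4/24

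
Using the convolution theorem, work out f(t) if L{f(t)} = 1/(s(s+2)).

1/(s(s+2)) = (1/s)·(1/(s+2)) = L{1}·L{e^(-2t)}. By convolution, f(t) = 1*e^(-2t) = ∫₀ᵗ 1·e^(-2τ) dτ = (1 - e^(-2t))/2

Final answer: (1 - e^(-2t))/2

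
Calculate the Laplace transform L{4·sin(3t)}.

L{sin(ωt)} = ω/(s² + ω²), so L{sin(3t)} = 3/(s² + 9). Then L{4·sin(3t)} = 4·3/(s² + 9) = 12/(s² + 9)

Final answer: 12/(s² + 9)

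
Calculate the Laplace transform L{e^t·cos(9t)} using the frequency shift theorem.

Frequency shift: L{e^(at)f(t)} = F(s-a). L{e^t·cos(9t)} = (s-1)/((s-1)² + 81)

Final answer: (s-1)/((s-1)² + 81)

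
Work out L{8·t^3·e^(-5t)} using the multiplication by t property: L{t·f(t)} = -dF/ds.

Using L{t^n·e^(at)} = n!/(s-a)^(n+1), L{t^3·e^(-5t)} = 6/(s+5)^4, so L{8·t^3·e^(-5t)} = 8·6/(s+5)^4 = 48/(s+5)^4

Final answer: 48/(s+5)^4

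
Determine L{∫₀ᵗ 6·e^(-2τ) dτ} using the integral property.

L{∫₀ᵗ f(τ)dτ} = F(s)/s with F(s) = 6/(s+2), so L{∫₀ᵗ 6·e^(-2τ) dτ} = 6/(s(s+2))

Final answer: 6/(s(s+2))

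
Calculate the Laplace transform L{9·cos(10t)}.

L{cos(ωt)} = s/(s² + ω²), so L{cos(10t)} = s/(s² + 100). Then L{9·cos(10t)} = 9·s/(s² + 100) = 9s/(s² + 100)

Final answer: 9s/(s² + 100)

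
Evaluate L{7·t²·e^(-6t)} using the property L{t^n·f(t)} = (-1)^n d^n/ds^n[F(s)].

L{e^(-6t)} = 1/(s+6). d/ds[1/(s+6)] = -1/(s+6)². d²/ds²[1/(s+6)] = 2/(s+6)³. So L{t²·e^(-6t)} = (-1)² · 2/(s+6)³ = 2/(s+6)³. Then L{7·t²·e^(-6t)} = 7·2/(s+6)³ = 14/(s+6)³

Final answer: 14/(s+6)³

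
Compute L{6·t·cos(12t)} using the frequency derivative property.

L{cos(12t)} = s/(s² + 144). Derivative: d/ds[s/(s² + 144)] = [(s² + 144) - s·2s]/(s² + 144)² = (144 - s²)/(s² + 144)². So L{t·cos(12t)} = -F'(s) = (s² - 144)/(s² + 144)². Then L{6·t·cos(12t)} = 6·(s² - 144)/(s² + 144)²

Final answer: 6·(s² - 144)/(s² + 144)²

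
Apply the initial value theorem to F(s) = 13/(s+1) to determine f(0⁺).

f(0⁺) = lim_{s→∞} s·13/(s+1) = lim_{s→∞} 13s/(s+1) = 13

Final answer: 13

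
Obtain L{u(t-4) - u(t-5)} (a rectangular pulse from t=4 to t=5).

L{u(t-a)} = e^(-as)/s. L{u(t-4) - u(t-5)} = (e^(-4s) - e^(-5s))/s

Final answer: (e^(-4s) - e^(-5s))/s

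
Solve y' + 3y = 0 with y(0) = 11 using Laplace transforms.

L{y'} + 3L{y} = 0. sY - 11 + 3Y = 0. Y(s+3) = 11. Y = 11/(s+3)

Final answer: y(t) = 11e^(-3t)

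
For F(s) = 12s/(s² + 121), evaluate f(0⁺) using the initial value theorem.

f(0⁺) = lim_{s→∞} s·12s/(s² + 121) = lim_{s→∞} 12s²/(s² + 121) = 12

Final answer: 12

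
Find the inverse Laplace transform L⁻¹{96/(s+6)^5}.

L⁻¹{n!/(s-a)^(n+1)} = t^n·e^(at) with n=4, a=-6. So L⁻¹{24/(s+6)^5} = t^4·e^(-6t), and L⁻¹{96/(s+6)^5} = (96/24)·t^4·e^(-6t) = 4·t^4·e^(-6t)

Final answer: 4·t^4·e^(-6t)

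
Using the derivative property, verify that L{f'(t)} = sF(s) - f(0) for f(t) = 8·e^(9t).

f'(t) = 72e^(9t). Direct: L{f'(t)} = 72/(s-9). Property: s·8/(s-9) - 8 = (8s - 8(s-9))/(s-9) = 72/(s-9). ✓

Final answer: 72/(s-9)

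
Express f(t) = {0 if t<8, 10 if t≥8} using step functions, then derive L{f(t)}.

f(t) = 10·u(t-8). L{u(t-8)} = e^(-8s)/s, so L{f(t)} = 10·e^(-8s)/s

Final answer: 10·e^(-8s)/s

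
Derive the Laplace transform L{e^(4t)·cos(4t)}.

L{e^(at)·cos(ωt)} = (s-a)/((s-a)² + ω²), so L{e^(4t)·cos(4t)} = (s-4)/((s-4)² + 16)

Final answer: (s-4)/((s-4)² + 16)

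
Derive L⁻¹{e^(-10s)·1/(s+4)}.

L⁻¹{1/(s+4)} = e^(-4t). By the time shift theorem, L⁻¹{e^(-as)F(s)} = u(t-a)f(t-a) with a=10, so L⁻¹{e^(-10s)·1/(s+4)} = u(t-10)·e^(-4(t-10))

Final answer: u(t-10)·e^(-4(t-10))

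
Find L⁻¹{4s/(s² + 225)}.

This is the form c·s/(s² + a²) with a = 15, c = 4. L⁻¹ = 4·cos(15t)

Final answer: 4·cos(15t)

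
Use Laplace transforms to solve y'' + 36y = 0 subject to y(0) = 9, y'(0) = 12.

L{y''} + 36L{y} = 0. s²Y - 9s - 12 + 36Y = 0. Y(s² + 36) = 9s + 12. Y = (9s + 12)/(s² + 36). Inverting: y(t) = 9cos(6t) + 2sin(6t)

Final answer: y(t) = 9cos(6t) + 2sin(6t)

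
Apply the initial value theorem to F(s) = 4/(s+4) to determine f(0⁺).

f(0⁺) = lim_{s→∞} s·4/(s+4) = lim_{s→∞} 4s/(s+4) = 4

Final answer: 4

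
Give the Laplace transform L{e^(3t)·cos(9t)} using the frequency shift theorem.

Frequency shift: L{e^(at)f(t)} = F(s-a). L{e^(3t)·cos(9t)} = (s-3)/((s-3)² + 81)

Final answer: (s-3)/((s-3)² + 81)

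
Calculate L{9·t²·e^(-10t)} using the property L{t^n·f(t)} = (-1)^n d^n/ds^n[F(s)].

L{e^(-10t)} = 1/(s+10). d/ds[1/(s+10)] = -1/(s+10)². d²/ds²[1/(s+10)] = 2/(s+10)³. So L{t²·e^(-10t)} = (-1)² · 2/(s+10)³ = 2/(s+10)³. Then L{9·t²·e^(-10t)} = 9·2/(s+10)³ = 18/(s+10)³

Final answer: 18/(s+10)³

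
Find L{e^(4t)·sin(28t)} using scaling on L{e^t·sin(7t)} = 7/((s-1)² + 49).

Scaling with a=4: L{e^(4t)·sin(28t)} = (1/4) · 7/((s/4-1)² + 49). Simplifying: 28/((s-4)² + 784)

Final answer: 28/((s-4)² + 784)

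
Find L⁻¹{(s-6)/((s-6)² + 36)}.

Using frequency shift: L⁻¹{(s-a)/((s-a)² + b²)} = e^(at)cos(bt). Here a=6, b=6

Final answer: e^(6t)·cos(6t)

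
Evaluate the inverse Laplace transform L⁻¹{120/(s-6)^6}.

L⁻¹{n!/(s-a)^(n+1)} = t^n·e^(at), so L⁻¹{120/(s-6)^6} = t^5·e^(6t)

Final answer: t^5·e^(6t)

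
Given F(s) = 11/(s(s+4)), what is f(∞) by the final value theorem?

f(∞) = lim_{s→0} s·11/(s(s+4)) = lim_{s→0} 11/(s+4) = 11/4 = 11/4

Final answer: 11/4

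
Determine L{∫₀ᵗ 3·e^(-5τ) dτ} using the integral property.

L{∫₀ᵗ f(τ)dτ} = F(s)/s with F(s) = 3/(s+5), so L{∫₀ᵗ 3·e^(-5τ) dτ} = 3/(s(s+5))

Final answer: 3/(s(s+5))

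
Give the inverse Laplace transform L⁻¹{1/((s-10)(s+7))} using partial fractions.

Decompose: A/(s-10) + B/(s+7). A = 1/17, B = -1/17. f(t) = (e^(10t) - e^(-7t))/17

Final answer: (e^(10t) - e^(-7t))/17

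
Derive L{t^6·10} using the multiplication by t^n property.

L{10} = 10/s. d^1/ds^1[1/s] = -1/s². d^2/ds^2[1/s] = 2/s^3. d^3/ds^3[1/s] = -6/s^4. d^4/ds^4[1/s] = 24/s^5. d^5/ds^5[1/s] = -120/s^6. d^6/ds^6[1/s] = 720/s^7. So L{t^6} = (-1)^{6}·720/s^7 = 720/s^7. Then L{t^6·10} = 10·720/s^7 = 7200/s^7

Final answer: 7200/s^7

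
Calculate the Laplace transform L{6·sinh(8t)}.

L{sinh(ωt)} = ω/(s² - ω²), so L{sinh(8t)} = 8/(s² - 64). Then L{6·sinh(8t)} = 6·8/(s² - 64) = 48/(s² - 64)

Final answer: 48/(s² - 64)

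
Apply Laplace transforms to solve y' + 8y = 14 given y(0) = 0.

sY + 8Y = 14/s. Y = 14/(s(s+8)). Partial fractions: Y = 7/4/s - 7/4/(s+8)

Final answer: y(t) = 7/4(1 - e^(-8t))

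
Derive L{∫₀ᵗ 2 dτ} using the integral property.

L{∫₀ᵗ f(τ)dτ} = F(s)/s with f(t) = 2. F(s) = 2/s, so L{∫₀ᵗ 2 dτ} = (2/s)/s = 2/s². (Check: ∫₀ᵗ 2 dτ = 2t.)

Final answer: 2/s²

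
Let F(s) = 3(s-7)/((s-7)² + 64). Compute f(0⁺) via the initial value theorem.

f(0⁺) = lim_{s→∞} sF(s) = lim_{s→∞} 3s(s-7)/((s-7)² + 64) = 3

Final answer: 3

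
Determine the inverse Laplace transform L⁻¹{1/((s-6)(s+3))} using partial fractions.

Decompose: A/(s-6) + B/(s+3). A = 1/9, B = -1/9. f(t) = (e^(6t) - e^(-3t))/9

Final answer: (e^(6t) - e^(-3t))/9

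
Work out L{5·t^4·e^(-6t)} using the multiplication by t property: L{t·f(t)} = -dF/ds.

Using L{t^n·e^(at)} = n!/(s-a)^(n+1), L{t^4·e^(-6t)} = 24/(s+6)^5, so L{5·t^4·e^(-6t)} = 5·24/(s+6)^5 = 120/(s+6)^5

Final answer: 120/(s+6)^5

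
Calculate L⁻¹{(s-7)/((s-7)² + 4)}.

Using frequency shift: L⁻¹{(s-a)/((s-a)² + b²)} = e^(at)cos(bt). Here a=7, b=2

Final answer: e^(7t)·cos(2t)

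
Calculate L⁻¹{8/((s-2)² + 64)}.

Form: b/((s-a)² + b²) → e^(at)sin(bt). With a=2, b=8

Final answer: e^(2t)·sin(8t)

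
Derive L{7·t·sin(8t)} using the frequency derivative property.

L{sin(8t)} = 8/(s² + 64). By L{t·f(t)} = -F'(s): -d/ds[8/(s² + 64)] = -(8)·(-2s)/(s² + 64)² = 16s/(s² + 64)². Then L{7·t·sin(8t)} = 7·16s/(s² + 64)² = 112s/(s² + 64)²

Final answer: 112s/(s² + 64)²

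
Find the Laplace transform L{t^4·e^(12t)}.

L{t^n·e^(at)} = n!/(s-a)^(n+1), so L{t^4·e^(12t)} = 24/(s-12)^5

Final answer: 24/(s-12)^5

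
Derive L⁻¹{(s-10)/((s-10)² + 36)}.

Using frequency shift: L⁻¹{(s-a)/((s-a)² + b²)} = e^(at)cos(bt). Here a=10, b=6

Final answer: e^(10t)·cos(6t)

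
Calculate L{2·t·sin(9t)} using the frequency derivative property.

L{sin(9t)} = 9/(s² + 81). By L{t·f(t)} = -F'(s): -d/ds[9/(s² + 81)] = -(9)·(-2s)/(s² + 81)² = 18s/(s² + 81)². Then L{2·t·sin(9t)} = 2·18s/(s² + 81)² = 36s/(s² + 81)²

Final answer: 36s/(s² + 81)²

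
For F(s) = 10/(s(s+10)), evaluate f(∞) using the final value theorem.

f(∞) = lim_{s→0} s·10/(s(s+10)) = lim_{s→0} 10/(s+10) = 10/10 = 1

Final answer: 1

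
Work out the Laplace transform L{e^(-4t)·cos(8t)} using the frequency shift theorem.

Frequency shift: L{e^(at)f(t)} = F(s-a). L{e^(-4t)·cos(8t)} = (s+4)/((s+4)² + 64)

Final answer: (s+4)/((s+4)² + 64)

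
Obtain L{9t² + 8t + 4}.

L{9t² + 8t + 4} = 9·2/s³ + 8/s² + 4/s = 18/s³ + 8/s² + 4/s

Final answer: 18/s³ + 8/s² + 4/s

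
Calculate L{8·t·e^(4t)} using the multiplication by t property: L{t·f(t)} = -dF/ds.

Using L{t^n·e^(at)} = n!/(s-a)^(n+1), L{t·e^(4t)} = 1/(s-4)^2, so L{8·t·e^(4t)} = 8·1/(s-4)^2 = 8/(s-4)^2

Final answer: 8/(s-4)^2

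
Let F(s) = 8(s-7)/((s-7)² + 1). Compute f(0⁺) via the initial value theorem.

f(0⁺) = lim_{s→∞} sF(s) = lim_{s→∞} 8s(s-7)/((s-7)² + 1) = 8

Final answer: 8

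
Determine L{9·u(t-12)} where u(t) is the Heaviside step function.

L{u(t-a)} = e^(-as)/s. Here a=12, so L{u(t-12)} = e^(-12s)/s, and L{9·u(t-12)} = 9·e^(-12s)/s

Final answer: 9·e^(-12s)/s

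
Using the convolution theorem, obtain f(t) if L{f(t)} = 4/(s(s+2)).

4/(s(s+2)) = (4/s)·(1/(s+2)) = L{4}·L{e^(-2t)}. By convolution, f(t) = 4*e^(-2t) = ∫₀ᵗ 4·e^(-2τ) dτ = 4·(1 - e^(-2t))/2

Final answer: 4·(1 - e^(-2t))/2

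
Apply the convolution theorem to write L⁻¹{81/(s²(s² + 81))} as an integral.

81/(s²(s² + 81)) = (1/s²)·(81/(s² + 81)) = L{t}·L{9·sin(9t)}. So f(t) = t*(9·sin(9t)) = ∫₀ᵗ 9τ·sin(9(t-τ)) dτ

Final answer: ∫₀ᵗ 9τ·sin(9(t-τ)) dτ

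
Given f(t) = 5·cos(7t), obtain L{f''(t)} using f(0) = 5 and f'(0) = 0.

F(s) = 5s/(s² + 49). L{f''(t)} = s²F(s) - sf(0) - f'(0) = 5s³/(s² + 49) - 5s = (5s³ - 5s(s² + 49))/(s² + 49) = -245s/(s² + 49)

Final answer: -245s/(s² + 49)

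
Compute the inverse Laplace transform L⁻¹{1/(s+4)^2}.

L⁻¹{n!/(s-a)^(n+1)} = t^n·e^(at) with n=1, a=-4. So L⁻¹{1/(s+4)^2} = t·e^(-4t)

Final answer: t·e^(-4t)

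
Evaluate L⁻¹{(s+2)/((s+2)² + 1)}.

Using frequency shift: L⁻¹{(s-a)/((s-a)² + b²)} = e^(at)cos(bt). Here a=-2, b=1

Final answer: e^(-2t)·cos(t)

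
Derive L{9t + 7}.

L{9t + 7} = 9·L{t} + 7·L{1} = 9/s² + 7/s

Final answer: 9/s² + 7/s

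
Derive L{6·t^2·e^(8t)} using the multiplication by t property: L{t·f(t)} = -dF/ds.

Using L{t^n·e^(at)} = n!/(s-a)^(n+1), L{t^2·e^(8t)} = 2/(s-8)^3, so L{6·t^2·e^(8t)} = 6·2/(s-8)^3 = 12/(s-8)^3

Final answer: 12/(s-8)^3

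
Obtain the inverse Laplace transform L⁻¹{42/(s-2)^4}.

L⁻¹{n!/(s-a)^(n+1)} = t^n·e^(at) with n=3, a=2. So L⁻¹{6/(s-2)^4} = t^3·e^(2t), and L⁻¹{42/(s-2)^4} = (42/6)·t^3·e^(2t) = 7·t^3·e^(2t)

Final answer: 7·t^3·e^(2t)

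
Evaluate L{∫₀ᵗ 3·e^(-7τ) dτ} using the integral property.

L{∫₀ᵗ f(τ)dτ} = F(s)/s with F(s) = 3/(s+7), so L{∫₀ᵗ 3·e^(-7τ) dτ} = 3/(s(s+7))

Final answer: 3/(s(s+7))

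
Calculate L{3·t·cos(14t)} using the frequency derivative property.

L{cos(14t)} = s/(s² + 196). Derivative: d/ds[s/(s² + 196)] = [(s² + 196) - s·2s]/(s² + 196)² = (196 - s²)/(s² + 196)². So L{t·cos(14t)} = -F'(s) = (s² - 196)/(s² + 196)². Then L{3·t·cos(14t)} = 3·(s² - 196)/(s² + 196)²

Final answer: 3·(s² - 196)/(s² + 196)²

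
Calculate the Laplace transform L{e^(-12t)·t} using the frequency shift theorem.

L{e^(at)·t^n} = n!/(s-a)^(n+1), so L{e^(-12t)·t} = 1/(s+12)^2

Final answer: 1/(s+12)^2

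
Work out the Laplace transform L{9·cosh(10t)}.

L{cosh(ωt)} = s/(s² - ω²), so L{cosh(10t)} = s/(s² - 100). Then L{9·cosh(10t)} = 9·s/(s² - 100) = 9s/(s² - 100)

Final answer: 9s/(s² - 100)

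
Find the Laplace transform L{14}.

L{14} = 14 · L{1} = 14/s

Final answer: 14/s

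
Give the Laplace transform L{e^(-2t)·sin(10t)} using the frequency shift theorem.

Frequency shift: L{e^(at)f(t)} = F(s-a). L{e^(-2t)·sin(10t)} = 10/((s+2)² + 100)

Final answer: 10/((s+2)² + 100)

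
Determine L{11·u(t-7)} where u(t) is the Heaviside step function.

L{u(t-a)} = e^(-as)/s. Here a=7, so L{u(t-7)} = e^(-7s)/s, and L{11·u(t-7)} = 11·e^(-7s)/s

Final answer: 11·e^(-7s)/s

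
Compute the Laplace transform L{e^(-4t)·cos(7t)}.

L{e^(at)·cos(ωt)} = (s-a)/((s-a)² + ω²), so L{e^(-4t)·cos(7t)} = (s+4)/((s+4)² + 49)

Final answer: (s+4)/((s+4)² + 49)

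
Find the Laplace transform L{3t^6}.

L{3t^6} = 3 · L{t^6} = 3 · 720/s^7 = 2160/s^7

Final answer: 2160/s^7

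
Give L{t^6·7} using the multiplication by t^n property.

L{7} = 7/s. d^1/ds^1[1/s] = -1/s². d^2/ds^2[1/s] = 2/s^3. d^3/ds^3[1/s] = -6/s^4. d^4/ds^4[1/s] = 24/s^5. d^5/ds^5[1/s] = -120/s^6. d^6/ds^6[1/s] = 720/s^7. So L{t^6} = (-1)^{6}·720/s^7 = 720/s^7. Then L{t^6·7} = 7·720/s^7 = 5040/s^7

Final answer: 5040/s^7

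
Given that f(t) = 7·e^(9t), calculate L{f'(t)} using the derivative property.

f(0) = 7, F(s) = 7/(s-9). L{f'(t)} = s·F(s) - f(0) = 7s/(s-9) - 7 = (7s - 7(s-9))/(s-9) = 63/(s-9)

Final answer: 63/(s-9)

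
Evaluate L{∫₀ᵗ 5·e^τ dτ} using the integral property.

L{∫₀ᵗ f(τ)dτ} = F(s)/s with F(s) = 5/(s-1), so L{∫₀ᵗ 5·e^τ dτ} = 5/(s(s-1))

Final answer: 5/(s(s-1))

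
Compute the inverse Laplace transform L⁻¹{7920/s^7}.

L⁻¹{n!/s^(n+1)} = t^n with n=6. So L⁻¹{720/s^7} = t^6, and L⁻¹{7920/s^7} = (7920/720)·t^6 = 11·t^6

Final answer: 11·t^6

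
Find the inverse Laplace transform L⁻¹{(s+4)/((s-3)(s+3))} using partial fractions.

Using partial fractions, f(t) = (7e^(3t) - e^(-3t))/6

Final answer: (7e^(3t) - e^(-3t))/6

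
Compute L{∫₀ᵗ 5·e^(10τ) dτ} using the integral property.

L{∫₀ᵗ f(τ)dτ} = F(s)/s with F(s) = 5/(s-10), so L{∫₀ᵗ 5·e^(10τ) dτ} = 5/(s(s-10))

Final answer: 5/(s(s-10))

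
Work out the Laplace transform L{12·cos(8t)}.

L{cos(ωt)} = s/(s² + ω²), so L{cos(8t)} = s/(s² + 64). Then L{12·cos(8t)} = 12·s/(s² + 64) = 12s/(s² + 64)

Final answer: 12s/(s² + 64)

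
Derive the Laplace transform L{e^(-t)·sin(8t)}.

L{e^(at)·sin(ωt)} = ω/((s-a)² + ω²), so L{e^(-t)·sin(8t)} = 8/((s+1)² + 64)

Final answer: 8/((s+1)² + 64)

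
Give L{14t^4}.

L{t^n} = n!/s^(n+1). So L{14t^4} = 14·4!/s^5 = 336/s^5

Final answer: 336/s^5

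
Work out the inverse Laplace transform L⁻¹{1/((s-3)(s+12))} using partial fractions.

Decompose: A/(s-3) + B/(s+12). A = 1/15, B = -1/15. f(t) = (e^(3t) - e^(-12t))/15

Final answer: (e^(3t) - e^(-12t))/15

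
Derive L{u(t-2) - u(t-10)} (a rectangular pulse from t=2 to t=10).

L{u(t-a)} = e^(-as)/s. L{u(t-2) - u(t-10)} = (e^(-2s) - e^(-10s))/s

Final answer: (e^(-2s) - e^(-10s))/s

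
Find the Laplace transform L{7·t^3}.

L{t^n} = n!/s^(n+1), so L{t^3} = 6/s^4. Then L{7·t^3} = 7·6/s^4 = 42/s^4

Final answer: 42/s^4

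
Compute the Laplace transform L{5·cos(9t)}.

L{cos(ωt)} = s/(s² + ω²), so L{cos(9t)} = s/(s² + 81). Then L{5·cos(9t)} = 5·s/(s² + 81) = 5s/(s² + 81)

Final answer: 5s/(s² + 81)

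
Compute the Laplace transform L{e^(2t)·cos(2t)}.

L{e^(at)·cos(ωt)} = (s-a)/((s-a)² + ω²), so L{e^(2t)·cos(2t)} = (s-2)/((s-2)² + 4)

Final answer: (s-2)/((s-2)² + 4)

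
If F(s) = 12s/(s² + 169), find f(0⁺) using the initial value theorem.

f(0⁺) = lim_{s→∞} s·12s/(s² + 169) = lim_{s→∞} 12s²/(s² + 169) = 12

Final answer: 12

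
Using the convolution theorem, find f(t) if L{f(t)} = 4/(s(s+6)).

4/(s(s+6)) = (4/s)·(1/(s+6)) = L{4}·L{e^(-6t)}. By convolution, f(t) = 4*e^(-6t) = ∫₀ᵗ 4·e^(-6τ) dτ = 4·(1 - e^(-6t))/6

Final answer: 4·(1 - e^(-6t))/6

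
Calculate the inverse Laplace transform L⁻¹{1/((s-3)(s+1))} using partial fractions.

Decompose: A/(s-3) + B/(s+1). A = 1/4, B = -1/4. f(t) = (e^(3t) - e^(-t))/4

Final answer: (e^(3t) - e^(-t))/4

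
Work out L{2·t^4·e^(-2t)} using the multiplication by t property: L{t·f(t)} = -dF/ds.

Using L{t^n·e^(at)} = n!/(s-a)^(n+1), L{t^4·e^(-2t)} = 24/(s+2)^5, so L{2·t^4·e^(-2t)} = 2·24/(s+2)^5 = 48/(s+2)^5

Final answer: 48/(s+2)^5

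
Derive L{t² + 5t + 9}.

L{t² + 5t + 9} = 2/s³ + 5/s² + 9/s = 2/s³ + 5/s² + 9/s

Final answer: 2/s³ + 5/s² + 9/s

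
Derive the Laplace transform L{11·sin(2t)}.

L{sin(ωt)} = ω/(s² + ω²), so L{sin(2t)} = 2/(s² + 4). Then L{11·sin(2t)} = 11·2/(s² + 4) = 22/(s² + 4)

Final answer: 22/(s² + 4)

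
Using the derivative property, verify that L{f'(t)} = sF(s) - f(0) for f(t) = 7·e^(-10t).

f'(t) = -70e^(-10t). Direct: L{f'(t)} = -70/(s+10). Property: s·7/(s+10) - 7 = (7s - 7(s+10))/(s+10) = -70/(s+10). ✓

Final answer: -70/(s+10)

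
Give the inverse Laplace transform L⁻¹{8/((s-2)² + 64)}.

Using frequency shift, L⁻¹{8/((s-2)² + 64)} = e^(2t)·sin(8t)

Final answer: e^(2t)·sin(8t)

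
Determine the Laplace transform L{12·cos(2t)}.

L{cos(ωt)} = s/(s² + ω²), so L{cos(2t)} = s/(s² + 4). Then L{12·cos(2t)} = 12·s/(s² + 4) = 12s/(s² + 4)

Final answer: 12s/(s² + 4)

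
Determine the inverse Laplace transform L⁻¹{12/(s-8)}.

L⁻¹{1/(s-a)} = e^(at), so L⁻¹{1/(s-8)} = e^(8t), and L⁻¹{12/(s-8)} = 12·e^(8t)

Final answer: 12·e^(8t)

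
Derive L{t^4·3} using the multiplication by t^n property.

L{3} = 3/s. d^1/ds^1[1/s] = -1/s². d^2/ds^2[1/s] = 2/s^3. d^3/ds^3[1/s] = -6/s^4. d^4/ds^4[1/s] = 24/s^5. So L{t^4} = (-1)^{4}·24/s^5 = 24/s^5. Then L{t^4·3} = 3·24/s^5 = 72/s^5

Final answer: 72/s^5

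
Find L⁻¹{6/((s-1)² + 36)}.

Form: b/((s-a)² + b²) → e^(at)sin(bt). With a=1, b=6

Final answer: e^t·sin(6t)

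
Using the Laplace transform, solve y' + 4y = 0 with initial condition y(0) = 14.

L{y'} + 4L{y} = 0. sY - 14 + 4Y = 0. Y(s+4) = 14. Y = 14/(s+4)

Final answer: y(t) = 14e^(-4t)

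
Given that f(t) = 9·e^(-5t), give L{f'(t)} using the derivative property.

f(0) = 9, F(s) = 9/(s+5). L{f'(t)} = s·F(s) - f(0) = 9s/(s+5) - 9 = (9s - 9(s+5))/(s+5) = -45/(s+5)

Final answer: -45/(s+5)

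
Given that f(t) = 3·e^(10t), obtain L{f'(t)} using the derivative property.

f(0) = 3, F(s) = 3/(s-10). L{f'(t)} = s·F(s) - f(0) = 3s/(s-10) - 3 = (3s - 3(s-10))/(s-10) = 30/(s-10)

Final answer: 30/(s-10)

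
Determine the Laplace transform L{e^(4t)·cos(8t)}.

L{e^(at)·cos(ωt)} = (s-a)/((s-a)² + ω²), so L{e^(4t)·cos(8t)} = (s-4)/((s-4)² + 64)

Final answer: (s-4)/((s-4)² + 64)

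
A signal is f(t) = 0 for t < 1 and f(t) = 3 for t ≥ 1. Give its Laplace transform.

f(t) = 3·u(t-1). L{u(t-1)} = e^(-s)/s, so L{f(t)} = 3·e^(-s)/s

Final answer: 3·e^(-s)/s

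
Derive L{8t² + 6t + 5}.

L{8t² + 6t + 5} = 8·2/s³ + 6/s² + 5/s = 16/s³ + 6/s² + 5/s

Final answer: 16/s³ + 6/s² + 5/s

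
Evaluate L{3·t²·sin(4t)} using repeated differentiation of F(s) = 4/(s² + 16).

F(s) = 4/(s² + 16). F'(s) = -8s/(s² + 16)². F''(s) = -8(16 - 3s²)/(s² + 16)³ = (24s² - 128)/(s² + 16)³. So L{t²·sin(4t)} = (-1)² F''(s) = (24s² - 128)/(s² + 16)³. Then L{3·t²·sin(4t)} = 3·(24s² - 128)/(s² + 16)³ = (72s² - 384)/(s² + 16)³

Final answer: (72s² - 384)/(s² + 16)³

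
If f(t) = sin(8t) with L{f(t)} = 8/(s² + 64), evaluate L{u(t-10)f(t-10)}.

Time shift theorem: L{u(t-a)f(t-a)} = e^(-as)F(s). Here a=10, F(s) = 8/(s² + 64), so L{u(t-10)f(t-10)} = e^(-10s)·8/(s² + 64)

Final answer: e^(-10s)·8/(s² + 64)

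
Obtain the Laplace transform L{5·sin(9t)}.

L{sin(ωt)} = ω/(s² + ω²), so L{sin(9t)} = 9/(s² + 81). Then L{5·sin(9t)} = 5·9/(s² + 81) = 45/(s² + 81)

Final answer: 45/(s² + 81)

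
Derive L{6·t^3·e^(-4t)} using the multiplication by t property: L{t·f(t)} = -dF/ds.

Using L{t^n·e^(at)} = n!/(s-a)^(n+1), L{t^3·e^(-4t)} = 6/(s+4)^4, so L{6·t^3·e^(-4t)} = 6·6/(s+4)^4 = 36/(s+4)^4

Final answer: 36/(s+4)^4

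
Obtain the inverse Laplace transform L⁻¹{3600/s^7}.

L⁻¹{n!/s^(n+1)} = t^n with n=6. So L⁻¹{720/s^7} = t^6, and L⁻¹{3600/s^7} = (3600/720)·t^6 = 5·t^6

Final answer: 5·t^6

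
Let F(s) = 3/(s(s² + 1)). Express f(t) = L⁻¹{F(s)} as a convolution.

3/(s(s² + 1)) = (1/s)·(3/(s² + 1)) = L{1}·L{3·sin(t)}. So f(t) = 1*(3·sin(t)) = ∫₀ᵗ 3·sin(τ) dτ

Final answer: ∫₀ᵗ 3·sin(τ) dτ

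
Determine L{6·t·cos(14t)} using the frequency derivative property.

L{cos(14t)} = s/(s² + 196). Derivative: d/ds[s/(s² + 196)] = [(s² + 196) - s·2s]/(s² + 196)² = (196 - s²)/(s² + 196)². So L{t·cos(14t)} = -F'(s) = (s² - 196)/(s² + 196)². Then L{6·t·cos(14t)} = 6·(s² - 196)/(s² + 196)²

Final answer: 6·(s² - 196)/(s² + 196)²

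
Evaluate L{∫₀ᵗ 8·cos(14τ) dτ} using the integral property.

L{∫₀ᵗ f(τ)dτ} = F(s)/s with F(s) = 8s/(s² + 196), so the result is (8s/(s² + 196))/s = 8/(s² + 196)

Final answer: 8/(s² + 196)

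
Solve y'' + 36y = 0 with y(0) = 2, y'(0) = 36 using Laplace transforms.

L{y''} + 36L{y} = 0. s²Y - 2s - 36 + 36Y = 0. Y(s² + 36) = 2s + 36. Y = (2s + 36)/(s² + 36). Inverting: y(t) = 2cos(6t) + 6sin(6t)

Final answer: y(t) = 2cos(6t) + 6sin(6t)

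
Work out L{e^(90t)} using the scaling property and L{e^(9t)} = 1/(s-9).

Using L{f(at)} = (1/a)F(s/a) with a=10 and f(t) = e^(9t): L{e^(90t)} = (1/10) · 1/((s/10)-9) = (1/10) · 10/(s-90) = 1/(s-90)

Final answer: 1/(s-90)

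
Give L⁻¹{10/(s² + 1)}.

This is the form c·a/(s² + a²) with a = 1, c = 10. L⁻¹ = 10·sin(t)

Final answer: 10·sin(t)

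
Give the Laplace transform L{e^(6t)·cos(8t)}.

L{e^(at)·cos(ωt)} = (s-a)/((s-a)² + ω²), so L{e^(6t)·cos(8t)} = (s-6)/((s-6)² + 64)

Final answer: (s-6)/((s-6)² + 64)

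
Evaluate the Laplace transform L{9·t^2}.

L{t^n} = n!/s^(n+1), so L{t^2} = 2/s^3. Then L{9·t^2} = 9·2/s^3 = 18/s^3

Final answer: 18/s^3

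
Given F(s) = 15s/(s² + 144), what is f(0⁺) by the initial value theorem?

f(0⁺) = lim_{s→∞} s·15s/(s² + 144) = lim_{s→∞} 15s²/(s² + 144) = 15

Final answer: 15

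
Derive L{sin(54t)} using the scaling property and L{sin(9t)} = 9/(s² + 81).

Using L{f(at)} = (1/a)F(s/a) with a=6: L{sin(54t)} = (1/6) · 9/((s/6)² + 81) = (1/6) · 9·36/(s² + 2916) = 54/(s² + 2916)

Final answer: 54/(s² + 2916)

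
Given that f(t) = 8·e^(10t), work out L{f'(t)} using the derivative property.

f(0) = 8, F(s) = 8/(s-10). L{f'(t)} = s·F(s) - f(0) = 8s/(s-10) - 8 = (8s - 8(s-10))/(s-10) = 80/(s-10)

Final answer: 80/(s-10)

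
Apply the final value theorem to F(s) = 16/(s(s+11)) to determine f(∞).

f(∞) = lim_{s→0} s·16/(s(s+11)) = lim_{s→0} 16/(s+11) = 16/11 = 16/11

Final answer: 16/11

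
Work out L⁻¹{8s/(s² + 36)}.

This is the form c·s/(s² + a²) with a = 6, c = 8. L⁻¹ = 8·cos(6t)

Final answer: 8·cos(6t)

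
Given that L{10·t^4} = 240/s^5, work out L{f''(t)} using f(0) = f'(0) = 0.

L{f''(t)} = s²F(s) - sf(0) - f'(0) = s²·240/s^5 - 0 - 0 = 240/s^3

Final answer: 240/s^3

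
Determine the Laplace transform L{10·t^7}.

L{t^n} = n!/s^(n+1), so L{t^7} = 5040/s^8. Then L{10·t^7} = 10·5040/s^8 = 50400/s^8

Final answer: 50400/s^8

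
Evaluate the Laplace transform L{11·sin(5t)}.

L{sin(ωt)} = ω/(s² + ω²), so L{sin(5t)} = 5/(s² + 25). Then L{11·sin(5t)} = 11·5/(s² + 25) = 55/(s² + 25)

Final answer: 55/(s² + 25)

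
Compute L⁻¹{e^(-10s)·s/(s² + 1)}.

L⁻¹{s/(s² + 1)} = cos(t). By the time shift theorem, L⁻¹{e^(-as)F(s)} = u(t-a)f(t-a) with a=10, so L⁻¹{e^(-10s)·s/(s² + 1)} = u(t-10)·cos((t-10))

Final answer: u(t-10)·cos((t-10))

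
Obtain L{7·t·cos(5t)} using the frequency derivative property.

L{cos(5t)} = s/(s² + 25). Derivative: d/ds[s/(s² + 25)] = [(s² + 25) - s·2s]/(s² + 25)² = (25 - s²)/(s² + 25)². So L{t·cos(5t)} = -F'(s) = (s² - 25)/(s² + 25)². Then L{7·t·cos(5t)} = 7·(s² - 25)/(s² + 25)²

Final answer: 7·(s² - 25)/(s² + 25)²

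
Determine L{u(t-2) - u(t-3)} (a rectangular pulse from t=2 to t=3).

L{u(t-a)} = e^(-as)/s. L{u(t-2) - u(t-3)} = (e^(-2s) - e^(-3s))/s

Final answer: (e^(-2s) - e^(-3s))/s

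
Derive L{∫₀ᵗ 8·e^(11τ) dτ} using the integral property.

L{∫₀ᵗ f(τ)dτ} = F(s)/s with F(s) = 8/(s-11), so L{∫₀ᵗ 8·e^(11τ) dτ} = 8/(s(s-11))

Final answer: 8/(s(s-11))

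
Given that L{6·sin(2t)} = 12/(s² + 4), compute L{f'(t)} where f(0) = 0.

L{f'(t)} = s·F(s) - f(0) = s·12/(s² + 4) - 0 = 12s/(s² + 4)

Final answer: 12s/(s² + 4)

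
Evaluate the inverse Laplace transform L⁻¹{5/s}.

L⁻¹{c/s} = c, so L⁻¹{5/s} = 5

Final answer: 5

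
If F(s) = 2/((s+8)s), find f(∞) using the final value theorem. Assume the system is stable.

f(∞) = lim_{s→0} sF(s) = lim_{s→0} 2/(s+8) = 1/4

Final answer: 1/4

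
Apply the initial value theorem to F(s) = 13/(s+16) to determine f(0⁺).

f(0⁺) = lim_{s→∞} s·13/(s+16) = lim_{s→∞} 13s/(s+16) = 13

Final answer: 13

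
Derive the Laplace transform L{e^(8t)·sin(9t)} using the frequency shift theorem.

Frequency shift: L{e^(at)f(t)} = F(s-a). L{e^(8t)·sin(9t)} = 9/((s-8)² + 81)

Final answer: 9/((s-8)² + 81)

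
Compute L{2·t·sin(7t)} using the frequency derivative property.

L{sin(7t)} = 7/(s² + 49). By L{t·f(t)} = -F'(s): -d/ds[7/(s² + 49)] = -(7)·(-2s)/(s² + 49)² = 14s/(s² + 49)². Then L{2·t·sin(7t)} = 2·14s/(s² + 49)² = 28s/(s² + 49)²

Final answer: 28s/(s² + 49)²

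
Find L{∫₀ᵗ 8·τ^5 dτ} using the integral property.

L{∫₀ᵗ f(τ)dτ} = F(s)/s with f(t) = 8t^5. F(s) = 960/s^6, so L{∫₀ᵗ 8·τ^5 dτ} = (960/s^6)/s = 960/s^7. (Check: ∫₀ᵗ 8·τ^5 dτ = 8t^6/6.)

Final answer: 960/s^7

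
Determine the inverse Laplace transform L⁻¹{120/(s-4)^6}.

L⁻¹{n!/(s-a)^(n+1)} = t^n·e^(at), so L⁻¹{120/(s-4)^6} = t^5·e^(4t)

Final answer: t^5·e^(4t)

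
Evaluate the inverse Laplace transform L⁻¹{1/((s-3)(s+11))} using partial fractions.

Decompose: A/(s-3) + B/(s+11). A = 1/14, B = -1/14. f(t) = (e^(3t) - e^(-11t))/14

Final answer: (e^(3t) - e^(-11t))/14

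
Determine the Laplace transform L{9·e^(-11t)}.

L{e^(at)} = 1/(s-a), so L{e^(-11t)} = 1/(s+11). Then L{9·e^(-11t)} = 9/(s+11)

Final answer: 9/(s+11)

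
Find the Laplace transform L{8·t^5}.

L{t^n} = n!/s^(n+1), so L{t^5} = 120/s^6. Then L{8·t^5} = 8·120/s^6 = 960/s^6

Final answer: 960/s^6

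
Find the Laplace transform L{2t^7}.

L{2t^7} = 2 · L{t^7} = 2 · 5040/s^8 = 10080/s^8

Final answer: 10080/s^8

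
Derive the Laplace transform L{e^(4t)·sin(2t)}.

L{e^(at)·sin(ωt)} = ω/((s-a)² + ω²), so L{e^(4t)·sin(2t)} = 2/((s-4)² + 4)

Final answer: 2/((s-4)² + 4)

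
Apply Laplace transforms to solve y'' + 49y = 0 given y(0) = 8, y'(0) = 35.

L{y''} + 49L{y} = 0. s²Y - 8s - 35 + 49Y = 0. Y(s² + 49) = 8s + 35. Y = (8s + 35)/(s² + 49). Inverting: y(t) = 8cos(7t) + 5sin(7t)

Final answer: y(t) = 8cos(7t) + 5sin(7t)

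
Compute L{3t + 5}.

L{3t + 5} = 3·L{t} + 5·L{1} = 3/s² + 5/s

Final answer: 3/s² + 5/s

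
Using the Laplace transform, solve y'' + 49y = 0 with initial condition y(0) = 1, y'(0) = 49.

L{y''} + 49L{y} = 0. s²Y - s - 49 + 49Y = 0. Y(s² + 49) = s + 49. Y = (s + 49)/(s² + 49). Inverting: y(t) = cos(7t) + 7sin(7t)

Final answer: y(t) = cos(7t) + 7sin(7t)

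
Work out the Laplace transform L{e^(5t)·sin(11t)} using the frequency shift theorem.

Frequency shift: L{e^(at)f(t)} = F(s-a). L{e^(5t)·sin(11t)} = 11/((s-5)² + 121)

Final answer: 11/((s-5)² + 121)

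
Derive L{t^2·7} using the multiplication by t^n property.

L{7} = 7/s. d^1/ds^1[1/s] = -1/s². d^2/ds^2[1/s] = 2/s^3. So L{t^2} = (-1)^{2}·2/s^3 = 2/s^3. Then L{t^2·7} = 7·2/s^3 = 14/s^3

Final answer: 14/s^3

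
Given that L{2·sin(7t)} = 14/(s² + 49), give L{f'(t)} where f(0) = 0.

L{f'(t)} = s·F(s) - f(0) = s·14/(s² + 49) - 0 = 14s/(s² + 49)

Final answer: 14s/(s² + 49)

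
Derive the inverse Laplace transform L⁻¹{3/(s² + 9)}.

L⁻¹{3/(s² + 9)} = sin(3t)

Final answer: sin(3t)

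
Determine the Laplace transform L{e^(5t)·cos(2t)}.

L{e^(at)·cos(ωt)} = (s-a)/((s-a)² + ω²), so L{e^(5t)·cos(2t)} = (s-5)/((s-5)² + 4)

Final answer: (s-5)/((s-5)² + 4)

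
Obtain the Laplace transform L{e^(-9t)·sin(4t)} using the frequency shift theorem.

Frequency shift: L{e^(at)f(t)} = F(s-a). L{e^(-9t)·sin(4t)} = 4/((s+9)² + 16)

Final answer: 4/((s+9)² + 16)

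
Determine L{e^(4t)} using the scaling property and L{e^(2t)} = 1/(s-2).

Using L{f(at)} = (1/a)F(s/a) with a=2 and f(t) = e^(2t): L{e^(4t)} = (1/2) · 1/((s/2)-2) = (1/2) · 2/(s-4) = 1/(s-4)

Final answer: 1/(s-4)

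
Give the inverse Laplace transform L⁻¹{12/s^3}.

L⁻¹{n!/s^(n+1)} = t^n with n=2. So L⁻¹{2/s^3} = t^2, and L⁻¹{12/s^3} = (12/2)·t^2 = 6·t^2

Final answer: 6·t^2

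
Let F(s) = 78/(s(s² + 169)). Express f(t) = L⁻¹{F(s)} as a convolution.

78/(s(s² + 169)) = (1/s)·(78/(s² + 169)) = L{1}·L{6·sin(13t)}. So f(t) = 1*(6·sin(13t)) = ∫₀ᵗ 6·sin(13τ) dτ

Final answer: ∫₀ᵗ 6·sin(13τ) dτ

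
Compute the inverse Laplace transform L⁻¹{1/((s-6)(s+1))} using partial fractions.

Decompose: A/(s-6) + B/(s+1). A = 1/7, B = -1/7. f(t) = (e^(6t) - e^(-t))/7

Final answer: (e^(6t) - e^(-t))/7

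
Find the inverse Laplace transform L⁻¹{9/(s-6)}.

L⁻¹{1/(s-a)} = e^(at), so L⁻¹{1/(s-6)} = e^(6t), and L⁻¹{9/(s-6)} = 9·e^(6t)

Final answer: 9·e^(6t)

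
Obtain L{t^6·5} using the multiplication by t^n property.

L{5} = 5/s. d^1/ds^1[1/s] = -1/s². d^2/ds^2[1/s] = 2/s^3. d^3/ds^3[1/s] = -6/s^4. d^4/ds^4[1/s] = 24/s^5. d^5/ds^5[1/s] = -120/s^6. d^6/ds^6[1/s] = 720/s^7. So L{t^6} = (-1)^{6}·720/s^7 = 720/s^7. Then L{t^6·5} = 5·720/s^7 = 3600/s^7

Final answer: 3600/s^7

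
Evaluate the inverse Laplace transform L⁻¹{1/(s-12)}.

L⁻¹{1/(s-a)} = e^(at), so L⁻¹{1/(s-12)} = e^(12t)

Final answer: e^(12t)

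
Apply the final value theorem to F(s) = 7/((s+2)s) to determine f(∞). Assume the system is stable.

f(∞) = lim_{s→0} sF(s) = lim_{s→0} 7/(s+2) = 7/2

Final answer: 7/2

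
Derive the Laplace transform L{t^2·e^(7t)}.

L{t^n·e^(at)} = n!/(s-a)^(n+1), so L{t^2·e^(7t)} = 2/(s-7)^3

Final answer: 2/(s-7)^3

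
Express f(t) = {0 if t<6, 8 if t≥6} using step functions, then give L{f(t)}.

f(t) = 8·u(t-6). L{u(t-6)} = e^(-6s)/s, so L{f(t)} = 8·e^(-6s)/s

Final answer: 8·e^(-6s)/s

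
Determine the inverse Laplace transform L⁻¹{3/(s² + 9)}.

L⁻¹{3/(s² + 9)} = sin(3t)

Final answer: sin(3t)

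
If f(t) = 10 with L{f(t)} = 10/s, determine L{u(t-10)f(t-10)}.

Time shift theorem: L{u(t-a)f(t-a)} = e^(-as)F(s). Here a=10, F(s) = 10/s, so L{u(t-10)f(t-10)} = e^(-10s)·10/s

Final answer: e^(-10s)·10/s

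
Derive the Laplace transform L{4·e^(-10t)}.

L{e^(at)} = 1/(s-a), so L{e^(-10t)} = 1/(s+10). Then L{4·e^(-10t)} = 4/(s+10)

Final answer: 4/(s+10)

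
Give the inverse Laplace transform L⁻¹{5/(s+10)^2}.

L⁻¹{n!/(s-a)^(n+1)} = t^n·e^(at) with n=1, a=-10. So L⁻¹{1/(s+10)^2} = t·e^(-10t), and L⁻¹{5/(s+10)^2} = (5/1)·t·e^(-10t) = 5·t·e^(-10t)

Final answer: 5·t·e^(-10t)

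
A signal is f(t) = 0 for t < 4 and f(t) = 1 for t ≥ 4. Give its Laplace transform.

f(t) = u(t-4). L{u(t-4)} = e^(-4s)/s, so L{f(t)} = e^(-4s)/s

Final answer: e^(-4s)/s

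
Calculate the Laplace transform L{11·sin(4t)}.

L{sin(ωt)} = ω/(s² + ω²), so L{sin(4t)} = 4/(s² + 16). Then L{11·sin(4t)} = 11·4/(s² + 16) = 44/(s² + 16)

Final answer: 44/(s² + 16)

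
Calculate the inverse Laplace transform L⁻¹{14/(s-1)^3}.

L⁻¹{n!/(s-a)^(n+1)} = t^n·e^(at) with n=2, a=1. So L⁻¹{2/(s-1)^3} = t^2·e^t, and L⁻¹{14/(s-1)^3} = (14/2)·t^2·e^t = 7·t^2·e^t

Final answer: 7·t^2·e^t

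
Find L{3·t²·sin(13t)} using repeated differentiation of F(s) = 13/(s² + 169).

F(s) = 13/(s² + 169). F'(s) = -26s/(s² + 169)². F''(s) = -26(169 - 3s²)/(s² + 169)³ = (78s² - 4394)/(s² + 169)³. So L{t²·sin(13t)} = (-1)² F''(s) = (78s² - 4394)/(s² + 169)³. Then L{3·t²·sin(13t)} = 3·(78s² - 4394)/(s² + 169)³ = (234s² - 13182)/(s² + 169)³

Final answer: (234s² - 13182)/(s² + 169)³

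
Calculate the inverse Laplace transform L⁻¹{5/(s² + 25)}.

L⁻¹{5/(s² + 25)} = sin(5t)

Final answer: sin(5t)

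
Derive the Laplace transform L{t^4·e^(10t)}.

L{t^n·e^(at)} = n!/(s-a)^(n+1), so L{t^4·e^(10t)} = 24/(s-10)^5

Final answer: 24/(s-10)^5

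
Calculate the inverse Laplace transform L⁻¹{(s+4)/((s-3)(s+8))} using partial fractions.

Using partial fractions, f(t) = (7e^(3t) + 4e^(-8t))/11

Final answer: (7e^(3t) + 4e^(-8t))/11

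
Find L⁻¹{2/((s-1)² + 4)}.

Form: b/((s-a)² + b²) → e^(at)sin(bt). With a=1, b=2

Final answer: e^t·sin(2t)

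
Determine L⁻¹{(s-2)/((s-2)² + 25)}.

Using frequency shift: L⁻¹{(s-a)/((s-a)² + b²)} = e^(at)cos(bt). Here a=2, b=5

Final answer: e^(2t)·cos(5t)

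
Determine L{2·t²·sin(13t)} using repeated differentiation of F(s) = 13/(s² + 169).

F(s) = 13/(s² + 169). F'(s) = -26s/(s² + 169)². F''(s) = -26(169 - 3s²)/(s² + 169)³ = (78s² - 4394)/(s² + 169)³. So L{t²·sin(13t)} = (-1)² F''(s) = (78s² - 4394)/(s² + 169)³. Then L{2·t²·sin(13t)} = 2·(78s² - 4394)/(s² + 169)³ = (156s² - 8788)/(s² + 169)³

Final answer: (156s² - 8788)/(s² + 169)³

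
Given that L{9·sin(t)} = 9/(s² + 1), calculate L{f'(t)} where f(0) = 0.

L{f'(t)} = s·F(s) - f(0) = s·9/(s² + 1) - 0 = 9s/(s² + 1)

Final answer: 9s/(s² + 1)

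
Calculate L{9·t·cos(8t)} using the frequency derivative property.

L{cos(8t)} = s/(s² + 64). Derivative: d/ds[s/(s² + 64)] = [(s² + 64) - s·2s]/(s² + 64)² = (64 - s²)/(s² + 64)². So L{t·cos(8t)} = -F'(s) = (s² - 64)/(s² + 64)². Then L{9·t·cos(8t)} = 9·(s² - 64)/(s² + 64)²

Final answer: 9·(s² - 64)/(s² + 64)²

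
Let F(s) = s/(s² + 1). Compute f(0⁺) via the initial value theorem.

f(0⁺) = lim_{s→∞} s·s/(s² + 1) = lim_{s→∞} s²/(s² + 1) = 1

Final answer: 1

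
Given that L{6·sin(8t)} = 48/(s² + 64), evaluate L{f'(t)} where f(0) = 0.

L{f'(t)} = s·F(s) - f(0) = s·48/(s² + 64) - 0 = 48s/(s² + 64)

Final answer: 48s/(s² + 64)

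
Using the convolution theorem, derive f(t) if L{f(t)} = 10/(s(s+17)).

10/(s(s+17)) = (10/s)·(1/(s+17)) = L{10}·L{e^(-17t)}. By convolution, f(t) = 10*e^(-17t) = ∫₀ᵗ 10·e^(-17τ) dτ = 10·(1 - e^(-17t))/17

Final answer: 10·(1 - e^(-17t))/17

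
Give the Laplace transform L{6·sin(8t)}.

L{sin(ωt)} = ω/(s² + ω²), so L{sin(8t)} = 8/(s² + 64). Then L{6·sin(8t)} = 6·8/(s² + 64) = 48/(s² + 64)

Final answer: 48/(s² + 64)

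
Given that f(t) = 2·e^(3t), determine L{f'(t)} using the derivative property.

f(0) = 2, F(s) = 2/(s-3). L{f'(t)} = s·F(s) - f(0) = 2s/(s-3) - 2 = (2s - 2(s-3))/(s-3) = 6/(s-3)

Final answer: 6/(s-3)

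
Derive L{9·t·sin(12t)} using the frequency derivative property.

L{sin(12t)} = 12/(s² + 144). By L{t·f(t)} = -F'(s): -d/ds[12/(s² + 144)] = -(12)·(-2s)/(s² + 144)² = 24s/(s² + 144)². Then L{9·t·sin(12t)} = 9·24s/(s² + 144)² = 216s/(s² + 144)²

Final answer: 216s/(s² + 144)²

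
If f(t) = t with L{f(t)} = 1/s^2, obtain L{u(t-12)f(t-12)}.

Time shift theorem: L{u(t-a)f(t-a)} = e^(-as)F(s). Here a=12, F(s) = 1/s^2, so L{u(t-12)f(t-12)} = e^(-12s)·1/s^2

Final answer: e^(-12s)·1/s^2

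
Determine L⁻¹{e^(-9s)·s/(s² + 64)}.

L⁻¹{s/(s² + 64)} = cos(8t). By the time shift theorem, L⁻¹{e^(-as)F(s)} = u(t-a)f(t-a) with a=9, so L⁻¹{e^(-9s)·s/(s² + 64)} = u(t-9)·cos(8(t-9))

Final answer: u(t-9)·cos(8(t-9))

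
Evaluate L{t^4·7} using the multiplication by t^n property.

L{7} = 7/s. d^1/ds^1[1/s] = -1/s². d^2/ds^2[1/s] = 2/s^3. d^3/ds^3[1/s] = -6/s^4. d^4/ds^4[1/s] = 24/s^5. So L{t^4} = (-1)^{4}·24/s^5 = 24/s^5. Then L{t^4·7} = 7·24/s^5 = 168/s^5

Final answer: 168/s^5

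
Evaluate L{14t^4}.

L{t^n} = n!/s^(n+1). So L{14t^4} = 14·4!/s^5 = 336/s^5

Final answer: 336/s^5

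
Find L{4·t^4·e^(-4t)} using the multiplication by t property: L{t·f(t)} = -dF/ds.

Using L{t^n·e^(at)} = n!/(s-a)^(n+1), L{t^4·e^(-4t)} = 24/(s+4)^5, so L{4·t^4·e^(-4t)} = 4·24/(s+4)^5 = 96/(s+4)^5

Final answer: 96/(s+4)^5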